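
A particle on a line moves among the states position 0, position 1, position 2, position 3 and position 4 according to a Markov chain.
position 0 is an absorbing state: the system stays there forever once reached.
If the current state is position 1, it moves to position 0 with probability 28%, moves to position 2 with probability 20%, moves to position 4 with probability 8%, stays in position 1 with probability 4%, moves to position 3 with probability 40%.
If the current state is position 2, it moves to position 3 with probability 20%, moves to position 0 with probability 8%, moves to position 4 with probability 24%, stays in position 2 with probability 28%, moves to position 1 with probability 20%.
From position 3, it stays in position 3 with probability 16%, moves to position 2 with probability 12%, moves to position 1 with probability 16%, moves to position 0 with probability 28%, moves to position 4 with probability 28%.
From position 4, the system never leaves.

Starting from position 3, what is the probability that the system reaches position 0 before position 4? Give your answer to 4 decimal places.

0.5046

Let h(s) be the probability of absorption at position 0 starting from transient state s. Then h(position 0) = 1 and h(position 4) = 0. By first-step analysis:
h(position 1) = 0.28·1 + 0.04·h(position 1) + 0.2·h(position 2) + 0.4·h(position 3) + 0.08·0
h(position 2) = 0.08·1 + 0.2·h(position 1) + 0.28·h(position 2) + 0.2·h(position 3) + 0.24·0
h(position 3) = 0.28·1 + 0.16·h(position 1) + 0.12·h(position 2) + 0.16·h(position 3) + 0.28·0
Solving: h(position 1) = 0.5883, h(position 2) = 0.4147, h(position 3) = 0.5046.
Starting from position 3, the probability is 0.5046.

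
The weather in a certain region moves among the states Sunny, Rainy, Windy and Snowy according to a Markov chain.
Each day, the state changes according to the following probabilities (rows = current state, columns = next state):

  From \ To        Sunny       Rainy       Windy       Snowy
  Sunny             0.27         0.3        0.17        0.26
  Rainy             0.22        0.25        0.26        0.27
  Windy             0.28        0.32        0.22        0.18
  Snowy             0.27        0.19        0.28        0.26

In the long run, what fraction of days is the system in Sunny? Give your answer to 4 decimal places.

0.2591

Let the stationary distribution be π with π = πP and π_1 + π_2 + π_3 + π_4 = 1.
π_1 = 0.27·π_1 + 0.22·π_2 + 0.28·π_3 + 0.27·π_4
π_2 = 0.3·π_1 + 0.25·π_2 + 0.32·π_3 + 0.19·π_4
π_3 = 0.17·π_1 + 0.26·π_2 + 0.22·π_3 + 0.28·π_4
Solving with the normalization constraint gives π = (0.2591, 0.2646, 0.2323, 0.2441).
So the stationary probability of Sunny is 0.2591.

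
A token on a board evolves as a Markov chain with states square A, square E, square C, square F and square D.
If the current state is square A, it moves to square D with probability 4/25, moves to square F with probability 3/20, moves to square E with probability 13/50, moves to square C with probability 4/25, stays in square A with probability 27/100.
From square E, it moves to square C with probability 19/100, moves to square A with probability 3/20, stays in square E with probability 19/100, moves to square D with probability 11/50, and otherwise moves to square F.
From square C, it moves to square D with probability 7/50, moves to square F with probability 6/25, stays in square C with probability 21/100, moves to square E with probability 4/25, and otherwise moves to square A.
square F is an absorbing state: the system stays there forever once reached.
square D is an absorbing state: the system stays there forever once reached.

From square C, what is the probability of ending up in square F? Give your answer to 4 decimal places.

0.5799

Let h(s) be the probability of absorption at square F starting from transient state s. Then h(square F) = 1 and h(square D) = 0. By first-step analysis:
h(square A) = 0.27·h(square A) + 0.26·h(square E) + 0.16·h(square C) + 0.15·1 + 0.16·0
h(square E) = 0.15·h(square A) + 0.19·h(square E) + 0.19·h(square C) + 0.25·1 + 0.22·0
h(square C) = 0.25·h(square A) + 0.16·h(square E) + 0.21·h(square C) + 0.24·1 + 0.14·0
Solving: h(square A) = 0.5256, h(square E) = 0.5420, h(square C) = 0.5799.
Starting from square C, the probability is 0.5799.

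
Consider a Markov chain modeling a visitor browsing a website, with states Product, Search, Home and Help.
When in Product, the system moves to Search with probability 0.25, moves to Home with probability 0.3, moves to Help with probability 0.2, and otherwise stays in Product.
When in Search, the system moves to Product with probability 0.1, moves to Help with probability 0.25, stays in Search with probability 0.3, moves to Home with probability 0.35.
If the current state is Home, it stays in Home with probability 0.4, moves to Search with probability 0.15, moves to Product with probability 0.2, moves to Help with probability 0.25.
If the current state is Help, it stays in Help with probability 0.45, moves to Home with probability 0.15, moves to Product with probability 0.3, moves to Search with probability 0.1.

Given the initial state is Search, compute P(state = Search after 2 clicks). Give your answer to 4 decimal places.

0.1925

Propagate the distribution vector 2 clicks from Search.
After 0 clicks: (0.0000, 1.0000, 0.0000, 0.0000)
After 1 click: (0.1000, 0.3000, 0.3500, 0.2500)
After 2 clicks: (0.2000, 0.1925, 0.3125, 0.2950)
P(in Search after 2 clicks) = 0.1925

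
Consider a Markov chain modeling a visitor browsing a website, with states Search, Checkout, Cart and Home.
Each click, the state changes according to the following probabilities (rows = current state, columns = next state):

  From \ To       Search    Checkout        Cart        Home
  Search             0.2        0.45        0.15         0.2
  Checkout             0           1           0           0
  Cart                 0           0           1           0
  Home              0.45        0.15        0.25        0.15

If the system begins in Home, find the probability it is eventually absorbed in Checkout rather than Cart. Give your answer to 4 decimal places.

Let h(s) be the probability of absorption at Checkout starting from transient state s. Then h(Checkout) = 1 and h(Cart) = 0. By first-step analysis:
h(Search) = 0.2·h(Search) + 0.45·1 + 0.15·0 + 0.2·h(Home)
h(Home) = 0.45·h(Search) + 0.15·1 + 0.25·0 + 0.15·h(Home)
Solving: h(Search) = 0.6992, h(Home) = 0.5466.
Starting from Home, the probability is 0.5466.

0.5466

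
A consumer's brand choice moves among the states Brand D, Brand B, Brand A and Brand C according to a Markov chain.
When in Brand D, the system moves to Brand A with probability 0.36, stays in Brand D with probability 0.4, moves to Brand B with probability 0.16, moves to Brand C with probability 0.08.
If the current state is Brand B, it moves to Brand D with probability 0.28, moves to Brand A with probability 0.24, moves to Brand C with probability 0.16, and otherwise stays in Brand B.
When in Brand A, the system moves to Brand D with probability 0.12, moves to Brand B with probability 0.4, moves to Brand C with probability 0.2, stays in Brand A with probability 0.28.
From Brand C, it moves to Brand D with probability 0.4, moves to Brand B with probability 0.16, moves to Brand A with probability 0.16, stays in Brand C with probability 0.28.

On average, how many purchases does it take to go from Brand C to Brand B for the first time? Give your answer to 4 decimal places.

Let t(s) be the expected number of purchases to first reach Brand B from state s, with t(Brand B) = 0. Conditioning on the first purchase:
t(Brand D) = 1 + 0.4·t(Brand D) + 0.36·t(Brand A) + 0.08·t(Brand C)
t(Brand A) = 1 + 0.12·t(Brand D) + 0.28·t(Brand A) + 0.2·t(Brand C)
t(Brand C) = 1 + 0.4·t(Brand D) + 0.16·t(Brand A) + 0.28·t(Brand C)
Solving: t(Brand D) = 4.2824, t(Brand A) = 3.3565, t(Brand C) = 4.5139.
Expected purchases from Brand C to Brand B: 4.5139.

4.5139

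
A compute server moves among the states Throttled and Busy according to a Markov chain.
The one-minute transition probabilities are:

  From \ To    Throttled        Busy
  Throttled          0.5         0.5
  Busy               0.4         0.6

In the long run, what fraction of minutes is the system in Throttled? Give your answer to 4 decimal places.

Let the stationary distribution be π with π = πP and π_1 + π_2 = 1.
π_1 = 0.5·π_1 + 0.4·π_2
Solving with the normalization constraint gives π = (0.4444, 0.5556).
So the stationary probability of Throttled is 0.4444.

0.4444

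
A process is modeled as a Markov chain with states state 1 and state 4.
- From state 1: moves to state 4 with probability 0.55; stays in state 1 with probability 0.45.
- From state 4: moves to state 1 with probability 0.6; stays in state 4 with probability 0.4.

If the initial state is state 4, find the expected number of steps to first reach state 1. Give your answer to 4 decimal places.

Let t(s) be the expected number of steps to first reach state 1 from state s, with t(state 1) = 0. Conditioning on the first step:
t(state 4) = 1 + 0.4·t(state 4)
Solving: t(state 4) = 1.6667.
Expected steps from state 4 to state 1: 1.6667.

1.6667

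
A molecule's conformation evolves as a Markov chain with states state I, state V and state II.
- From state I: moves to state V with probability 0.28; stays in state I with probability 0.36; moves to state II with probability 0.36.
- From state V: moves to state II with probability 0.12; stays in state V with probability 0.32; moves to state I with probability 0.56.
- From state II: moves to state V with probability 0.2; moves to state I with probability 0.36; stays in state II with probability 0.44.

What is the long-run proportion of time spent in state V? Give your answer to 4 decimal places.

Let the stationary distribution be π with π = πP and π_1 + π_2 + π_3 = 1.
π_1 = 0.36·π_1 + 0.56·π_2 + 0.36·π_3
π_2 = 0.28·π_1 + 0.32·π_2 + 0.2·π_3
Solving with the normalization constraint gives π = (0.4130, 0.2648, 0.3222).
So the stationary probability of state V is 0.2648.

0.2648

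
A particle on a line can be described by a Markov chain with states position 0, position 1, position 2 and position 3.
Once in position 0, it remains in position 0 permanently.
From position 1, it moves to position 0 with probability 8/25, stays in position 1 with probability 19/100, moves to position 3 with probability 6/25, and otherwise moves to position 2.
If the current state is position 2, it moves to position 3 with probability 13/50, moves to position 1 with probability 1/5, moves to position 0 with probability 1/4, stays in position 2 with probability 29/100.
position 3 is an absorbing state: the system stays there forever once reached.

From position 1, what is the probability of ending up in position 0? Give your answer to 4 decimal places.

Let h(s) be the probability of absorption at position 0 starting from transient state s. Then h(position 0) = 1 and h(position 3) = 0. By first-step analysis:
h(position 1) = 0.32·1 + 0.19·h(position 1) + 0.25·h(position 2) + 0.24·0
h(position 2) = 0.25·1 + 0.2·h(position 1) + 0.29·h(position 2) + 0.26·0
Solving: h(position 1) = 0.5517, h(position 2) = 0.5075.
Starting from position 1, the probability is 0.5517.

0.5517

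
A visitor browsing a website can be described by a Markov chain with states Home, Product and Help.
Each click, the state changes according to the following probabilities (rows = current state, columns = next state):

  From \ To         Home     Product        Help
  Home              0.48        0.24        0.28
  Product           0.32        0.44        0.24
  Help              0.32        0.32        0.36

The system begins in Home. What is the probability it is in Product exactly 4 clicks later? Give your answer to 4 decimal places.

0.3284

Propagate the distribution vector 4 clicks from Home.
After 0 clicks: (1.0000, 0.0000, 0.0000)
After 1 click: (0.4800, 0.2400, 0.2800)
After 2 clicks: (0.3968, 0.3104, 0.2928)
After 3 clicks: (0.3835, 0.3255, 0.2910)
After 4 clicks: (0.3814, 0.3284, 0.2903)
P(in Product after 4 clicks) = 0.3284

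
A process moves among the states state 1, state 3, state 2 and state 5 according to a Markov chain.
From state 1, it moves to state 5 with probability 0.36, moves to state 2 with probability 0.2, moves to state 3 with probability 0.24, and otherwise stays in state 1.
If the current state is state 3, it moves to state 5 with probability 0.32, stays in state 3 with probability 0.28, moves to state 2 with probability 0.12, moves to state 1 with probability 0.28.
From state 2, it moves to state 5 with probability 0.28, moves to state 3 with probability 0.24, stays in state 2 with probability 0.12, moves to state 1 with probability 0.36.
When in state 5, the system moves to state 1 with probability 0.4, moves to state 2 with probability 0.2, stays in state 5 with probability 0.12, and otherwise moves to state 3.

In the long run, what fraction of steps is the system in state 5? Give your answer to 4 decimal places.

Let the stationary distribution be π with π = πP and π_1 + π_2 + π_3 + π_4 = 1.
π_1 = 0.2·π_1 + 0.28·π_2 + 0.36·π_3 + 0.4·π_4
π_2 = 0.24·π_1 + 0.28·π_2 + 0.24·π_3 + 0.28·π_4
π_3 = 0.2·π_1 + 0.12·π_2 + 0.12·π_3 + 0.2·π_4
Solving with the normalization constraint gives π = (0.3017, 0.2613, 0.1658, 0.2712).
So the stationary probability of state 5 is 0.2712.

0.2712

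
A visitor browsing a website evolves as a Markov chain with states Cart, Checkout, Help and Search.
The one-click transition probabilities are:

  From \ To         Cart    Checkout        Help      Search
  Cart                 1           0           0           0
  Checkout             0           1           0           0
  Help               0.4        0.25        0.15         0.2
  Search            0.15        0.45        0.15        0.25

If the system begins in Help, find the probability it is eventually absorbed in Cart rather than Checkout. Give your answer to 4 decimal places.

Let h(s) be the probability of absorption at Cart starting from transient state s. Then h(Cart) = 1 and h(Checkout) = 0. By first-step analysis:
h(Help) = 0.4·1 + 0.25·0 + 0.15·h(Help) + 0.2·h(Search)
h(Search) = 0.15·1 + 0.45·0 + 0.15·h(Help) + 0.25·h(Search)
Solving: h(Help) = 0.5432, h(Search) = 0.3086.
Starting from Help, the probability is 0.5432.

0.5432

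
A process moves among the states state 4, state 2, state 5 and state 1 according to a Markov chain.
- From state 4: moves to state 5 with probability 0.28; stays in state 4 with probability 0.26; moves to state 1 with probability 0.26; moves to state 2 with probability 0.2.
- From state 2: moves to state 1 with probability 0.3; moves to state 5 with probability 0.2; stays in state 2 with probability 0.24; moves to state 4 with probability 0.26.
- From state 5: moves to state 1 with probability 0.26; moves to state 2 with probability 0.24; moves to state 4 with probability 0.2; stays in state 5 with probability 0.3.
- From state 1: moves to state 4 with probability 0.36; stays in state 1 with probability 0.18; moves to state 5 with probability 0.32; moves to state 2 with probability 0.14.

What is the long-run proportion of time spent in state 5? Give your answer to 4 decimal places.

Let the stationary distribution be π with π = πP and π_1 + π_2 + π_3 + π_4 = 1.
π_1 = 0.26·π_1 + 0.26·π_2 + 0.2·π_3 + 0.36·π_4
π_2 = 0.2·π_1 + 0.24·π_2 + 0.24·π_3 + 0.14·π_4
π_3 = 0.28·π_1 + 0.2·π_2 + 0.3·π_3 + 0.32·π_4
Solving with the normalization constraint gives π = (0.2681, 0.2044, 0.2792, 0.2483).
So the stationary probability of state 5 is 0.2792.

0.2792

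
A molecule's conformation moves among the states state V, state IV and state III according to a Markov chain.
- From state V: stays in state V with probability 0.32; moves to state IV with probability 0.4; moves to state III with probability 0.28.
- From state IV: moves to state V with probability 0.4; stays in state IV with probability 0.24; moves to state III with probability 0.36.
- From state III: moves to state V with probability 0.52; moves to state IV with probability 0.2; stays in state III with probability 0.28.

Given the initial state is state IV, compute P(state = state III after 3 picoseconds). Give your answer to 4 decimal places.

Propagate the distribution vector 3 picoseconds from state IV.
After 0 picoseconds: (0.0000, 1.0000, 0.0000)
After 1 picosecond: (0.4000, 0.2400, 0.3600)
After 2 picoseconds: (0.4112, 0.2896, 0.2992)
After 3 picoseconds: (0.4030, 0.2938, 0.3032)
P(in state III after 3 picoseconds) = 0.3032

0.3032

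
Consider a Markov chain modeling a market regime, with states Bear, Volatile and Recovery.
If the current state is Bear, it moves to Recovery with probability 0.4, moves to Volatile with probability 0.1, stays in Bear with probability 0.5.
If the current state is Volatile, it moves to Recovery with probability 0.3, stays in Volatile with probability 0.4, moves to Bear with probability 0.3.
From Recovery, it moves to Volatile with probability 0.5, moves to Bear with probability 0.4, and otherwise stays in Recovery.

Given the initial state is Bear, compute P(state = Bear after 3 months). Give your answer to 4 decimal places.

Propagate the distribution vector 3 months from Bear.
After 0 months: (1.0000, 0.0000, 0.0000)
After 1 month: (0.5000, 0.1000, 0.4000)
After 2 months: (0.4400, 0.2900, 0.2700)
After 3 months: (0.4150, 0.2950, 0.2900)
P(in Bear after 3 months) = 0.4150

0.4150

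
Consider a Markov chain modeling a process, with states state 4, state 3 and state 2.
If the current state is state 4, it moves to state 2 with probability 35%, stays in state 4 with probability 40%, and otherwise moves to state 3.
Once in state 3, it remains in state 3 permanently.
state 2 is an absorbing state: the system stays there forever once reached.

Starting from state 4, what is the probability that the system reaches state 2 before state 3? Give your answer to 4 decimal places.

0.5833

Let h(s) be the probability of absorption at state 2 starting from transient state s. Then h(state 2) = 1 and h(state 3) = 0. By first-step analysis:
h(state 4) = 0.4·h(state 4) + 0.25·0 + 0.35·1
Solving: h(state 4) = 0.5833.
Starting from state 4, the probability is 0.5833.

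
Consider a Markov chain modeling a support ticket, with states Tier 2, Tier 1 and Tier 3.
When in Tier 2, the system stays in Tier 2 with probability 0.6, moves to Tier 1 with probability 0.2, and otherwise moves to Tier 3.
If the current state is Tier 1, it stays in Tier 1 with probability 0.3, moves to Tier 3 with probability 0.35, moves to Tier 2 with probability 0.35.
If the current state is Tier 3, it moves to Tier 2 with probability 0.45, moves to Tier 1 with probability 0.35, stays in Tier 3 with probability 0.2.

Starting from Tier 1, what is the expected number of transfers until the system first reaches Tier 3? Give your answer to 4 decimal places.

3.5714

Let t(s) be the expected number of transfers to first reach Tier 3 from state s, with t(Tier 3) = 0. Conditioning on the first transfer:
t(Tier 2) = 1 + 0.6·t(Tier 2) + 0.2·t(Tier 1)
t(Tier 1) = 1 + 0.35·t(Tier 2) + 0.3·t(Tier 1)
Solving: t(Tier 2) = 4.2857, t(Tier 1) = 3.5714.
Expected transfers from Tier 1 to Tier 3: 3.5714.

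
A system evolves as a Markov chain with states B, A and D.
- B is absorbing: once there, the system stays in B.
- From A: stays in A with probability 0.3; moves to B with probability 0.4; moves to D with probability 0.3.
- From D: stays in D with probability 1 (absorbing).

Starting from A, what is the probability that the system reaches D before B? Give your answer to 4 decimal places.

0.4286

Let h(s) be the probability of absorption at D starting from transient state s. Then h(D) = 1 and h(B) = 0. By first-step analysis:
h(A) = 0.4·0 + 0.3·h(A) + 0.3·1
Solving: h(A) = 0.4286.
Starting from A, the probability is 0.4286.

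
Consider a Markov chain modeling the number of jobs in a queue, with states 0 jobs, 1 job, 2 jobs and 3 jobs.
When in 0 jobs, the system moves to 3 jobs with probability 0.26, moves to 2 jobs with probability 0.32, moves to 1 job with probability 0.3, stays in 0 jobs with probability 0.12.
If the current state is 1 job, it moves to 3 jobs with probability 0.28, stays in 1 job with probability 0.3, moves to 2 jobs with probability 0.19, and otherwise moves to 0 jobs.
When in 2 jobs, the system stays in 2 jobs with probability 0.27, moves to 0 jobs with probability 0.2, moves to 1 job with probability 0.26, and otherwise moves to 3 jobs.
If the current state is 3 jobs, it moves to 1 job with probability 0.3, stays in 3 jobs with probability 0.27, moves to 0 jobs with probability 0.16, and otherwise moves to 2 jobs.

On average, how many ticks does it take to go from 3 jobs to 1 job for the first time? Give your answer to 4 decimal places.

Let t(s) be the expected number of ticks to first reach 1 job from state s, with t(1 job) = 0. Conditioning on the first tick:
t(0 jobs) = 1 + 0.12·t(0 jobs) + 0.32·t(2 jobs) + 0.26·t(3 jobs)
t(2 jobs) = 1 + 0.2·t(0 jobs) + 0.27·t(2 jobs) + 0.27·t(3 jobs)
t(3 jobs) = 1 + 0.16·t(0 jobs) + 0.27·t(2 jobs) + 0.27·t(3 jobs)
Solving: t(0 jobs) = 3.4684, t(2 jobs) = 3.6005, t(3 jobs) = 3.4618.
Expected ticks from 3 jobs to 1 job: 3.4618.

3.4618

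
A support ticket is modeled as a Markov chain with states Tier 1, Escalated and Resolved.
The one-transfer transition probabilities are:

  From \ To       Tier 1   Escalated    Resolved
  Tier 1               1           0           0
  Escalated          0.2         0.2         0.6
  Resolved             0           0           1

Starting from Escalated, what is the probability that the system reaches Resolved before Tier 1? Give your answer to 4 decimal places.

0.7500

Let h(s) be the probability of absorption at Resolved starting from transient state s. Then h(Resolved) = 1 and h(Tier 1) = 0. By first-step analysis:
h(Escalated) = 0.2·0 + 0.2·h(Escalated) + 0.6·1
Solving: h(Escalated) = 0.7500.
Starting from Escalated, the probability is 0.7500.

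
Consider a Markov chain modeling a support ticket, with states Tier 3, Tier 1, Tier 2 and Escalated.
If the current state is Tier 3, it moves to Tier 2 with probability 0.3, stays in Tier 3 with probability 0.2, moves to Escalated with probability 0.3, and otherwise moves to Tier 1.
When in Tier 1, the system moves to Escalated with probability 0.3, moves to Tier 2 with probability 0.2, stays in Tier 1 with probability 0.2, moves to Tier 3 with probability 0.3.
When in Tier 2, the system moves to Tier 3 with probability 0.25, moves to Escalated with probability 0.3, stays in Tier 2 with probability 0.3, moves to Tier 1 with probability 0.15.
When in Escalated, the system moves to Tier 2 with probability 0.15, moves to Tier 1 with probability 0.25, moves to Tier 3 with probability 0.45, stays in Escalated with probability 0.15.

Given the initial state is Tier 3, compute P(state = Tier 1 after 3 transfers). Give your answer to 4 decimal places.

Propagate the distribution vector 3 transfers from Tier 3.
After 0 transfers: (1.0000, 0.0000, 0.0000, 0.0000)
After 1 transfer: (0.2000, 0.2000, 0.3000, 0.3000)
After 2 transfers: (0.3100, 0.2000, 0.2350, 0.2550)
After 3 transfers: (0.2955, 0.2010, 0.2418, 0.2618)
P(in Tier 1 after 3 transfers) = 0.2010

0.2010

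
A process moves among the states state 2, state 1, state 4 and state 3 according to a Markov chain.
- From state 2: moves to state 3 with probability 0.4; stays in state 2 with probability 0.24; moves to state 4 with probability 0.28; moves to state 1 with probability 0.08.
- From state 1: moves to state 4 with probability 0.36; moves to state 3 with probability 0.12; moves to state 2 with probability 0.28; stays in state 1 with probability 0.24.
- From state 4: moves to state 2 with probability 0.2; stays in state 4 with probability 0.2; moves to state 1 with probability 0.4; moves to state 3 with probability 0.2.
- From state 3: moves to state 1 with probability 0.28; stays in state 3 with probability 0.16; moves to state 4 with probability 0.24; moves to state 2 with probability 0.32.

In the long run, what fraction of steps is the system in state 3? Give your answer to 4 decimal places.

0.2224

Let the stationary distribution be π with π = πP and π_1 + π_2 + π_3 + π_4 = 1.
π_1 = 0.24·π_1 + 0.28·π_2 + 0.2·π_3 + 0.32·π_4
π_2 = 0.08·π_1 + 0.24·π_2 + 0.4·π_3 + 0.28·π_4
π_3 = 0.28·π_1 + 0.36·π_2 + 0.2·π_3 + 0.24·π_4
Solving with the normalization constraint gives π = (0.2570, 0.2509, 0.2696, 0.2224).
So the stationary probability of state 3 is 0.2224.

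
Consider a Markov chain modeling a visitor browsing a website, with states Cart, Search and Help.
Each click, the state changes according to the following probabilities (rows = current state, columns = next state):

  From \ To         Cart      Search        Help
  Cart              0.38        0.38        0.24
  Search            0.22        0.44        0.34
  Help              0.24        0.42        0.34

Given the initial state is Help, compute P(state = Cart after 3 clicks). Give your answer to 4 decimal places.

Propagate the distribution vector 3 clicks from Help.
After 0 clicks: (0.0000, 0.0000, 1.0000)
After 1 click: (0.2400, 0.4200, 0.3400)
After 2 clicks: (0.2652, 0.4188, 0.3160)
After 3 clicks: (0.2688, 0.4178, 0.3135)
P(in Cart after 3 clicks) = 0.2688

0.2688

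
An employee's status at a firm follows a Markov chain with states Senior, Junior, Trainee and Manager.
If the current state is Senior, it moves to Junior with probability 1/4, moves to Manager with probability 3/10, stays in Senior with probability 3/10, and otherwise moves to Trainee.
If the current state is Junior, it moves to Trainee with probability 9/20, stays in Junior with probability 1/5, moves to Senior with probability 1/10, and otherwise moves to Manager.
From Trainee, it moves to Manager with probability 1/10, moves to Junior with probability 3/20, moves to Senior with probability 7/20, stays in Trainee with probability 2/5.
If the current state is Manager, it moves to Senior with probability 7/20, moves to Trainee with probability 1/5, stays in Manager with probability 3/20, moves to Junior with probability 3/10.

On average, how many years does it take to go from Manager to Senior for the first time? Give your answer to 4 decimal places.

3.4155

Let t(s) be the expected number of years to first reach Senior from state s, with t(Senior) = 0. Conditioning on the first year:
t(Junior) = 1 + 0.2·t(Junior) + 0.45·t(Trainee) + 0.25·t(Manager)
t(Trainee) = 1 + 0.15·t(Junior) + 0.4·t(Trainee) + 0.1·t(Manager)
t(Manager) = 1 + 0.3·t(Junior) + 0.2·t(Trainee) + 0.15·t(Manager)
Solving: t(Junior) = 4.1601, t(Trainee) = 3.2759, t(Manager) = 3.4155.
Expected years from Manager to Senior: 3.4155.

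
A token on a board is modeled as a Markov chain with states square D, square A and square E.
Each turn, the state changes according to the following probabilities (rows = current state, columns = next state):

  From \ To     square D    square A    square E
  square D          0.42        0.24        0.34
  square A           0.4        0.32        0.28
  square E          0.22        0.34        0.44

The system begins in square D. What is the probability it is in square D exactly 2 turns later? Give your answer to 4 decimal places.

0.3472

Sum over the intermediate state after 1 turn:
P = P(square D→square D)·P(square D→square D) + P(square D→square A)·P(square A→square D) + P(square D→square E)·P(square E→square D)
  = 0.42×0.42 + 0.24×0.4 + 0.34×0.22
  = 0.1764 + 0.0960 + 0.0748 = 0.3472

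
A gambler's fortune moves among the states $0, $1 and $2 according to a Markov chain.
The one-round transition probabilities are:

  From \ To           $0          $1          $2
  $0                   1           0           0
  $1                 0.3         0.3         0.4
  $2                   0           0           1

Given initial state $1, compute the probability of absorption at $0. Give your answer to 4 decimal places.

0.4286

Let h(s) be the probability of absorption at $0 starting from transient state s. Then h($0) = 1 and h($2) = 0. By first-step analysis:
h($1) = 0.3·1 + 0.3·h($1) + 0.4·0
Solving: h($1) = 0.4286.
Starting from $1, the probability is 0.4286.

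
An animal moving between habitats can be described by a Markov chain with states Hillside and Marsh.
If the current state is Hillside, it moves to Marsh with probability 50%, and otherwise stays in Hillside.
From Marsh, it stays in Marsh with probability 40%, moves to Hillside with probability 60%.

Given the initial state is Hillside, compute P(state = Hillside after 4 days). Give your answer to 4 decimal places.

0.5455

Propagate the distribution vector 4 days from Hillside.
After 0 days: (1.0000, 0.0000)
After 1 day: (0.5000, 0.5000)
After 2 days: (0.5500, 0.4500)
After 3 days: (0.5450, 0.4550)
After 4 days: (0.5455, 0.4545)
P(in Hillside after 4 days) = 0.5455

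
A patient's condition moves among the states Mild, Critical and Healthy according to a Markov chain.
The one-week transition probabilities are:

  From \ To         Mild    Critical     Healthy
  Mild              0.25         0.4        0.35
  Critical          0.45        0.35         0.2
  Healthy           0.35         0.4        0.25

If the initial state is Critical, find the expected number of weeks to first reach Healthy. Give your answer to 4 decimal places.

Let t(s) be the expected number of weeks to first reach Healthy from state s, with t(Healthy) = 0. Conditioning on the first week:
t(Mild) = 1 + 0.25·t(Mild) + 0.4·t(Critical)
t(Critical) = 1 + 0.45·t(Mild) + 0.35·t(Critical)
Solving: t(Mild) = 3.4146, t(Critical) = 3.9024.
Expected weeks from Critical to Healthy: 3.9024.

3.9024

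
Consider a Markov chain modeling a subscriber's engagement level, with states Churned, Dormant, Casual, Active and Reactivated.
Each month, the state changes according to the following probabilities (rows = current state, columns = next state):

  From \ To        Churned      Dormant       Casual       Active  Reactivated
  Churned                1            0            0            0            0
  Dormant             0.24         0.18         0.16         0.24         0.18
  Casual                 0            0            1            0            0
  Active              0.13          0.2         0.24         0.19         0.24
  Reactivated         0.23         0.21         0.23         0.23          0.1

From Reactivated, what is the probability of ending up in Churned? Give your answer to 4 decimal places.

0.4902

Let h(s) be the probability of absorption at Churned starting from transient state s. Then h(Churned) = 1 and h(Casual) = 0. By first-step analysis:
h(Dormant) = 0.24·1 + 0.18·h(Dormant) + 0.16·0 + 0.24·h(Active) + 0.18·h(Reactivated)
h(Active) = 0.13·1 + 0.2·h(Dormant) + 0.24·0 + 0.19·h(Active) + 0.24·h(Reactivated)
h(Reactivated) = 0.23·1 + 0.21·h(Dormant) + 0.23·0 + 0.23·h(Active) + 0.1·h(Reactivated)
Solving: h(Dormant) = 0.5279, h(Active) = 0.4361, h(Reactivated) = 0.4902.
Starting from Reactivated, the probability is 0.4902.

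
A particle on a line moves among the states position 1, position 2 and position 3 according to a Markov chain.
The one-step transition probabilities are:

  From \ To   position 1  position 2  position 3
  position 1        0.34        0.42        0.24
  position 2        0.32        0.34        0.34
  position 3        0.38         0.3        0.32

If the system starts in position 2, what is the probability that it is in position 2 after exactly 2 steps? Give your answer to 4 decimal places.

Sum over the intermediate state after 1 step:
P = P(position 2→position 1)·P(position 1→position 2) + P(position 2→position 2)·P(position 2→position 2) + P(position 2→position 3)·P(position 3→position 2)
  = 0.32×0.42 + 0.34×0.34 + 0.34×0.3
  = 0.1344 + 0.1156 + 0.1020 = 0.3520

0.3520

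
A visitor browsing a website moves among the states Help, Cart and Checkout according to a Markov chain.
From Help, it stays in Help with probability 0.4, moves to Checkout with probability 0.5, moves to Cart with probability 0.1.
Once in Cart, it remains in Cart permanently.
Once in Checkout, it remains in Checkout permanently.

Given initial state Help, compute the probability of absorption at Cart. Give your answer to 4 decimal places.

Let h(s) be the probability of absorption at Cart starting from transient state s. Then h(Cart) = 1 and h(Checkout) = 0. By first-step analysis:
h(Help) = 0.4·h(Help) + 0.1·1 + 0.5·0
Solving: h(Help) = 0.1667.
Starting from Help, the probability is 0.1667.

0.1667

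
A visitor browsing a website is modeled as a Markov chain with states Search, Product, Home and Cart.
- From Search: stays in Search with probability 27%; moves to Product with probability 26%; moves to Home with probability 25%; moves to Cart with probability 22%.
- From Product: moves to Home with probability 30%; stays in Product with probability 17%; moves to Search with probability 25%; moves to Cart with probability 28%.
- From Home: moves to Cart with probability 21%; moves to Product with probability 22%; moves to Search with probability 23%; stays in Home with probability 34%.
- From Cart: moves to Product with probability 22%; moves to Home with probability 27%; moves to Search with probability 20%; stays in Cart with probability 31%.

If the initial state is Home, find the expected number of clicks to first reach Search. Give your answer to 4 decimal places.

4.4111

Let t(s) be the expected number of clicks to first reach Search from state s, with t(Search) = 0. Conditioning on the first click:
t(Product) = 1 + 0.17·t(Product) + 0.3·t(Home) + 0.28·t(Cart)
t(Home) = 1 + 0.22·t(Product) + 0.34·t(Home) + 0.21·t(Cart)
t(Cart) = 1 + 0.22·t(Product) + 0.27·t(Home) + 0.31·t(Cart)
Solving: t(Product) = 4.3369, t(Home) = 4.4111, t(Cart) = 4.5581.
Expected clicks from Home to Search: 4.4111.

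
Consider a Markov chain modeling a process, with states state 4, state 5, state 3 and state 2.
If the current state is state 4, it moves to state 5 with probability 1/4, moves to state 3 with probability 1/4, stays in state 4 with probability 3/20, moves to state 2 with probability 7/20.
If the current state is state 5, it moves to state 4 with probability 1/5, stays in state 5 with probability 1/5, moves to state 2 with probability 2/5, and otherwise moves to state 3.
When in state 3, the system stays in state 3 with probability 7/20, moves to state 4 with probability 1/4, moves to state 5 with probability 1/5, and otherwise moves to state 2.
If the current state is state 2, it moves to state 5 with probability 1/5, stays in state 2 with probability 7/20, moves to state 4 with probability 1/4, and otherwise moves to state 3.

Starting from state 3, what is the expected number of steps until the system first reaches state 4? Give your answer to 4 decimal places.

4.1667

Let t(s) be the expected number of steps to first reach state 4 from state s, with t(state 4) = 0. Conditioning on the first step:
t(state 5) = 1 + 0.2·t(state 5) + 0.2·t(state 3) + 0.4·t(state 2)
t(state 3) = 1 + 0.2·t(state 5) + 0.35·t(state 3) + 0.2·t(state 2)
t(state 2) = 1 + 0.2·t(state 5) + 0.2·t(state 3) + 0.35·t(state 2)
Solving: t(state 5) = 4.3750, t(state 3) = 4.1667, t(state 2) = 4.1667.
Expected steps from state 3 to state 4: 4.1667.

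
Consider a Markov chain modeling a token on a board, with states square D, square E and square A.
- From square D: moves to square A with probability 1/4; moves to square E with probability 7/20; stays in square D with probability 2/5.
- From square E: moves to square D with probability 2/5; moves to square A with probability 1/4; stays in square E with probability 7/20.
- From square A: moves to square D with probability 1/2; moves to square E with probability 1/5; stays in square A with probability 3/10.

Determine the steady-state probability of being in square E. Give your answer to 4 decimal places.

0.3105

Let the stationary distribution be π with π = πP and π_1 + π_2 + π_3 = 1.
π_1 = 0.4·π_1 + 0.4·π_2 + 0.5·π_3
π_2 = 0.35·π_1 + 0.35·π_2 + 0.2·π_3
Solving with the normalization constraint gives π = (0.4263, 0.3105, 0.2632).
So the stationary probability of square E is 0.3105.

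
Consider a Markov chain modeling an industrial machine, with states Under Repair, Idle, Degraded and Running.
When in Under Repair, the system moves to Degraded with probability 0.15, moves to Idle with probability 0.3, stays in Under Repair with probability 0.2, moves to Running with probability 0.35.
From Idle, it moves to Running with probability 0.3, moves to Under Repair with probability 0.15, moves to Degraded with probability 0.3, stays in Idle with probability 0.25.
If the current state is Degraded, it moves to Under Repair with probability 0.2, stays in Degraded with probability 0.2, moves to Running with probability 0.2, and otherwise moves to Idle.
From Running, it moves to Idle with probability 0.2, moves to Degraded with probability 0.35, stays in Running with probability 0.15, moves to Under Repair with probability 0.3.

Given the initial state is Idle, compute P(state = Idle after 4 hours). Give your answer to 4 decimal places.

0.2859

Propagate the distribution vector 4 hours from Idle.
After 0 hours: (0.0000, 1.0000, 0.0000, 0.0000)
After 1 hour: (0.1500, 0.2500, 0.3000, 0.3000)
After 2 hours: (0.2175, 0.2875, 0.2625, 0.2325)
After 3 hours: (0.2089, 0.2886, 0.2528, 0.2498)
After 4 hours: (0.2105, 0.2859, 0.2559, 0.2477)
P(in Idle after 4 hours) = 0.2859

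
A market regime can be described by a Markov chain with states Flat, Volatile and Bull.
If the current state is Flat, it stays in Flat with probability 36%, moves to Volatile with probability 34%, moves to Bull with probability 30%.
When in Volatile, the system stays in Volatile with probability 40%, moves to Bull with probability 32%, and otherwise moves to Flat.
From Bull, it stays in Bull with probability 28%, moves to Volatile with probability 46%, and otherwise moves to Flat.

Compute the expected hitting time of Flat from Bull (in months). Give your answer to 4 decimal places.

3.7219

Let t(s) be the expected number of months to first reach Flat from state s, with t(Flat) = 0. Conditioning on the first month:
t(Volatile) = 1 + 0.4·t(Volatile) + 0.32·t(Bull)
t(Bull) = 1 + 0.46·t(Volatile) + 0.28·t(Bull)
Solving: t(Volatile) = 3.6517, t(Bull) = 3.7219.
Expected months from Bull to Flat: 3.7219.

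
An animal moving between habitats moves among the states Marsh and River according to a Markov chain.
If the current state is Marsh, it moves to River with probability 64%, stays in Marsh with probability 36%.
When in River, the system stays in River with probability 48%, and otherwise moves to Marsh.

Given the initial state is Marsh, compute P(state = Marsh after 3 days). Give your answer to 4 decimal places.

Propagate the distribution vector 3 days from Marsh.
After 0 days: (1.0000, 0.0000)
After 1 day: (0.3600, 0.6400)
After 2 days: (0.4624, 0.5376)
After 3 days: (0.4460, 0.5540)
P(in Marsh after 3 days) = 0.4460

0.4460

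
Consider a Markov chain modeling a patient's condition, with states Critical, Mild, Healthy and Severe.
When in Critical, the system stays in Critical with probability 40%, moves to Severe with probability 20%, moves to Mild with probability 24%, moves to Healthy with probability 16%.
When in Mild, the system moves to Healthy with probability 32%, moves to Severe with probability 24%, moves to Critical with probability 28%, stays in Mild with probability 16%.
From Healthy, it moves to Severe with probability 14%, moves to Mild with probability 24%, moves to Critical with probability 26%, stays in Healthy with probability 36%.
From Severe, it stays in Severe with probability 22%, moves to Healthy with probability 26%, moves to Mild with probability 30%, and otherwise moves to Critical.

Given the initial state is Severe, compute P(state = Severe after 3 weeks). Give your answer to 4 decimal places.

Propagate the distribution vector 3 weeks from Severe.
After 0 weeks: (0.0000, 0.0000, 0.0000, 1.0000)
After 1 week: (0.2200, 0.3000, 0.2600, 0.2200)
After 2 weeks: (0.2880, 0.2292, 0.2820, 0.2008)
After 3 weeks: (0.2969, 0.2337, 0.2732, 0.1963)
P(in Severe after 3 weeks) = 0.1963

0.1963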